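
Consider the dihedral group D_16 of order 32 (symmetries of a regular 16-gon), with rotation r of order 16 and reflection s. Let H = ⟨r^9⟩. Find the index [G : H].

2

|⟨r^9⟩| = 16 and |G| = 32.
By Lagrange, [G : H] = |G|/|H| = 32/16 = 2.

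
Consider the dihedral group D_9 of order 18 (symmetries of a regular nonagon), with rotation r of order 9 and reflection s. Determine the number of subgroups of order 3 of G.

|G| = 18 and 3 | 18, so subgroups of order 3 are possible by Lagrange.
The subgroups of order 3 are: {e, r^3, r^6}.
So G has 1 subgroup of order 3.

1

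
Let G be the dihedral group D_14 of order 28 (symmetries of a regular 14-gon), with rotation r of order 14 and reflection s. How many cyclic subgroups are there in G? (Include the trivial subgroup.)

18

Group the elements of G by the cyclic subgroup they generate; each cyclic subgroup of order d accounts for φ(d) elements.
Cyclic subgroups by order — order 1: 1; order 2: 15; order 7: 1; order 14: 1.
Total: 18.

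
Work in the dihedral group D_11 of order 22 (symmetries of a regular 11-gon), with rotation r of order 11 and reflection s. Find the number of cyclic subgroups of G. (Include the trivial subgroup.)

A cyclic subgroup of order d is generated by each of its φ(d) elements of order d, so the cyclic subgroups of order d number (#elements of order d)/φ(d).
Cyclic subgroups by order — order 1: 1; order 2: 11; order 11: 1.
Total: 13.

13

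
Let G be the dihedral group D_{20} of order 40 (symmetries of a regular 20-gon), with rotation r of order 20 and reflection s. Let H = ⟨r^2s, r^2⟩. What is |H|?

|⟨r^2s⟩| = 2 and |⟨r^2⟩| = 10, so |H| is a multiple of lcm(2, 10) = 10 and divides |G| = 40.
Closing under the operation: H = {e, r^2, r^4, r^6, r^8, r^10, r^12, r^14, r^16, r^18, s, r^2s, r^4s, r^6s, r^8s, r^10s, r^12s, r^14s, r^16s, r^18s}, so |H| = 20.

20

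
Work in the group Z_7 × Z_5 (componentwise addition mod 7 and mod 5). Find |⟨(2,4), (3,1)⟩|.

|⟨(2,4)⟩| = 35 and |⟨(3,1)⟩| = 35, so |H| is a multiple of lcm(35, 35) = 35 and divides |G| = 35.
Closing {(2,4), (3,1)} under the group operation gives all of G, so |H| = 35.

35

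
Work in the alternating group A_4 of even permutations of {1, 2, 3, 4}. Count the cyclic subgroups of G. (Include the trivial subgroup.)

8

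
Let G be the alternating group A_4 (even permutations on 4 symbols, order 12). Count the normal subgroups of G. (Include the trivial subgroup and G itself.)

3

G has 10 subgroups. Checking conjugation-invariance by order — order 1: 1/1 normal; order 2: 0/3 normal; order 3: 0/4 normal; order 4: 1/1 normal; order 12: 1/1 normal.
Total normal subgroups: 3.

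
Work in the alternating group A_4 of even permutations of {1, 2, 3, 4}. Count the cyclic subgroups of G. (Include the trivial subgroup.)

Each element a generates a cyclic subgroup ⟨a⟩; distinct elements may generate the same one (a cyclic group of order d has φ(d) generators).
Cyclic subgroups by order — order 1: 1; order 2: 3; order 3: 4.
Total: 8.

8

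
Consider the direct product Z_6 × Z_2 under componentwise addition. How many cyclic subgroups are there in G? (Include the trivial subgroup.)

Group the elements of G by the cyclic subgroup they generate; each cyclic subgroup of order d accounts for φ(d) elements.
Cyclic subgroups by order — order 1: 1; order 2: 3; order 3: 1; order 6: 3.
Total: 8.

8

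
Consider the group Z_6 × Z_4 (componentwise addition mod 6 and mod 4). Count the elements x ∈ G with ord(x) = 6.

6

An element (a,b) has order lcm(ord(a), ord(b)); count pairs with lcm equal to 6.
Enumerating gives 6 such elements.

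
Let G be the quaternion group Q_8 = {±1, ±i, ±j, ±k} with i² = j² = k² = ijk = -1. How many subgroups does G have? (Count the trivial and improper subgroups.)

|G| = 8, so by Lagrange every subgroup order divides 8. Divisors: 1, 2, 4, 8.
Subgroups by order — order 1: 1; order 2: 1; order 4: 3; order 8: 1.
Total: 1 + 1 + 3 + 1 = 6.

6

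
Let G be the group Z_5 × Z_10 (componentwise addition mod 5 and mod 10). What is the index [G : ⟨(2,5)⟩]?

|⟨(2,5)⟩| = 10 and |G| = 50.
By Lagrange, [G : H] = |G|/|H| = 50/10 = 5.

5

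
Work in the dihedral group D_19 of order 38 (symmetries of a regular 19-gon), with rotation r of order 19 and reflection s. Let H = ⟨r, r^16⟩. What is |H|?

19

|⟨r⟩| = 19 and |⟨r^16⟩| = 19, so |H| is a multiple of lcm(19, 19) = 19 and divides |G| = 38.
Closing under the operation: H = {e, r, r^2, r^3, r^4, r^5, r^6, r^7, r^8, r^9, r^10, r^11, r^12, r^13, r^14, r^15, r^16, r^17, r^18}, so |H| = 19.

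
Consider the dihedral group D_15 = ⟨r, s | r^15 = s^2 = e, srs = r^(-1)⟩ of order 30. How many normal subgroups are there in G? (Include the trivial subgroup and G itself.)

5

G has 28 subgroups. Checking conjugation-invariance by order — order 1: 1/1 normal; order 2: 0/15 normal; order 3: 1/1 normal; order 5: 1/1 normal; order 6: 0/5 normal; order 10: 0/3 normal; order 15: 1/1 normal; order 30: 1/1 normal.
Total normal subgroups: 5.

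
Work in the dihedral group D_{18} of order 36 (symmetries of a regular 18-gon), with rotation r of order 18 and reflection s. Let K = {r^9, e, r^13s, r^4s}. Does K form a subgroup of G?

Yes

|K| = 4 divides |G| = 36, consistent with Lagrange.
K contains the identity, every element's inverse is in K, and K is closed under ·: it is a subgroup.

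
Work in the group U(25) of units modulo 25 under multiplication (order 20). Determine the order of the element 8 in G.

Compute successive powers of 8 mod 25: 8, 14, 12, 21, 18, 19, 2, 16, …; 8^20 ≡ 1 (mod 25).
So |⟨8⟩| = 20.

20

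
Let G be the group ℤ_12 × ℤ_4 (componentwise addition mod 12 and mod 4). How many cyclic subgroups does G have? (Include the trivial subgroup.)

Group the elements of G by the cyclic subgroup they generate; each cyclic subgroup of order d accounts for φ(d) elements.
Cyclic subgroups by order — order 1: 1; order 2: 3; order 3: 1; order 4: 6; order 6: 3; order 12: 6.
Total: 20.

20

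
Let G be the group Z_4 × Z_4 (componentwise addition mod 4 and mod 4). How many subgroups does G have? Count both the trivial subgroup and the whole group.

15

|G| = 16, so by Lagrange every subgroup order divides 16. Divisors: 1, 2, 4, 8, 16.
Subgroups by order — order 1: 1; order 2: 3; order 4: 7; order 8: 3; order 16: 1.
Total: 1 + 3 + 7 + 3 + 1 = 15.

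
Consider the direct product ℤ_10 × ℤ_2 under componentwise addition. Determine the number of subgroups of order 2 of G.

|G| = 20 and 2 | 20, so subgroups of order 2 are possible by Lagrange.
The subgroups of order 2 are: {(0,0), (0,1)}; {(0,0), (5,0)}; {(0,0), (5,1)}.
So G has 3 subgroups of order 2.

3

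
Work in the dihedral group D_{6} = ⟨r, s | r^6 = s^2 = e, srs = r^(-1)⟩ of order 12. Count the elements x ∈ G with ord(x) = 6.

The elements of order 6 are: r, r^5.
That's 2.

2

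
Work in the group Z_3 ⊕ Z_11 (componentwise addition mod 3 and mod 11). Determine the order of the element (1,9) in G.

The order of (1,9) in Z_3 × Z_11 is lcm(ord(1) in Z_3, ord(9) in Z_11).
ord(1) = 3 and ord(9) = 11, so |⟨(1,9)⟩| = lcm(3, 11) = 33.

33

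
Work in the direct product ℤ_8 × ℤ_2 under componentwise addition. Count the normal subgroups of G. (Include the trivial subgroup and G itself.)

G is abelian, so every subgroup is normal.
G has 11 subgroups in total, hence 11 normal subgroups.

11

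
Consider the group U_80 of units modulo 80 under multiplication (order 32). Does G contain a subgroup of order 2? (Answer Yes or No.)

2 | 32. A subgroup of order 2 is {1, 31}.

Yes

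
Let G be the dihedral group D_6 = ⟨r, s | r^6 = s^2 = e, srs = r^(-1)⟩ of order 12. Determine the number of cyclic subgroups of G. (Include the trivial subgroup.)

10

A cyclic subgroup of order d is generated by each of its φ(d) elements of order d, so the cyclic subgroups of order d number (#elements of order d)/φ(d).
Cyclic subgroups by order — order 1: 1; order 2: 7; order 3: 1; order 6: 1.
Total: 10.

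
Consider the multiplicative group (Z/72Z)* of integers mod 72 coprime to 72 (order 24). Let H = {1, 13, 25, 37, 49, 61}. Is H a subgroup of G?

|H| = 6 divides |G| = 24, consistent with Lagrange.
H contains the identity, every element's inverse is in H, and H is closed under ·: it is a subgroup.
In fact H = ⟨61⟩.

Yes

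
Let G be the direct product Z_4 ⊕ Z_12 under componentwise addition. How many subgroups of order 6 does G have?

|G| = 48 and 6 | 48, so subgroups of order 6 are possible by Lagrange.
The subgroups of order 6 are: {(0,0), (0,2), (0,4), (0,6), (0,8), (0,10)}; {(0,0), (0,4), (0,8), (2,0), (2,4), (2,8)}; {(0,0), (0,4), (0,8), (2,2), (2,6), (2,10)}.
So G has 3 subgroups of order 6.

3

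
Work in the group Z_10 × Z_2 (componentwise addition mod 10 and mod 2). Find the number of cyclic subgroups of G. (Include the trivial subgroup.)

8

Group the elements of G by the cyclic subgroup they generate; each cyclic subgroup of order d accounts for φ(d) elements.
Cyclic subgroups by order — order 1: 1; order 2: 3; order 5: 1; order 10: 3.
Total: 8.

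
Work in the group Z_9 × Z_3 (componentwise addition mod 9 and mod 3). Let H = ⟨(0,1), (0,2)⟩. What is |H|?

|⟨(0,1)⟩| = 3 and |⟨(0,2)⟩| = 3, so |H| is a multiple of lcm(3, 3) = 3 and divides |G| = 27.
Closing under the operation: H = {(0,0), (0,1), (0,2)}, so |H| = 3.

3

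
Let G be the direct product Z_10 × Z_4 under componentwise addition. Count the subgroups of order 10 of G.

|G| = 40 and 10 | 40, so subgroups of order 10 are possible by Lagrange.
The subgroups of order 10 are: {(0,0), (0,2), (2,0), (2,2), (4,0), (4,2), (6,0), (6,2), (8,0), (8,2)}; {(0,0), (1,0), (2,0), (3,0), (4,0), (5,0), (6,0), (7,0), (8,0), (9,0)}; {(0,0), (1,2), (2,0), (3,2), (4,0), (5,2), (6,0), (7,2), (8,0), (9,2)}.
So G has 3 subgroups of order 10.

3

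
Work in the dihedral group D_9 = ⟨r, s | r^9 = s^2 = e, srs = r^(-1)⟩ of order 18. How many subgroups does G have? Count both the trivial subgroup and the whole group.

|G| = 18, so by Lagrange every subgroup order divides 18. Divisors: 1, 2, 3, 6, 9, 18.
Subgroups by order — order 1: 1; order 2: 9; order 3: 1; order 6: 3; order 9: 1; order 18: 1.
Total: 1 + 9 + 1 + 3 + 1 + 1 = 16.

16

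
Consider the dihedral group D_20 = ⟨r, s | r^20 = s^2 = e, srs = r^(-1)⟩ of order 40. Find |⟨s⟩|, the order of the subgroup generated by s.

2

Computing powers of s: the smallest k with (s)^k = e is k = 2.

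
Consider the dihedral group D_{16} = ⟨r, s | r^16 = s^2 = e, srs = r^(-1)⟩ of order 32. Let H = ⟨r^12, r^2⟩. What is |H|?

8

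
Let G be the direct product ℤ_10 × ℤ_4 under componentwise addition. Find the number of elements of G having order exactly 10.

12

An element (a,b) has order lcm(ord(a), ord(b)); count pairs with lcm equal to 10.
Enumerating gives 12 such elements.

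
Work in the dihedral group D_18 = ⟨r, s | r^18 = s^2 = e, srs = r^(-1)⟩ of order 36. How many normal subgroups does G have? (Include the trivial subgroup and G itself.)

G has 45 subgroups. Checking conjugation-invariance by order — order 1: 1/1 normal; order 2: 1/19 normal; order 3: 1/1 normal; order 4: 0/9 normal; order 6: 1/7 normal; order 9: 1/1 normal; order 12: 0/3 normal; order 18: 3/3 normal; order 36: 1/1 normal.
Total normal subgroups: 9.

9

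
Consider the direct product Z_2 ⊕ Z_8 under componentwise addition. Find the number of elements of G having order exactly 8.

An element (a,b) has order lcm(ord(a), ord(b)); count pairs with lcm equal to 8.
Enumerating gives 8 such elements.

8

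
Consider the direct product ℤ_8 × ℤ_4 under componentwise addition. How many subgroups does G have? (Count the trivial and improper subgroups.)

22

|G| = 32, so by Lagrange every subgroup order divides 32. Divisors: 1, 2, 4, 8, 16, 32.
Subgroups by order — order 1: 1; order 2: 3; order 4: 7; order 8: 7; order 16: 3; order 32: 1.
Total: 1 + 3 + 7 + 7 + 3 + 1 = 22.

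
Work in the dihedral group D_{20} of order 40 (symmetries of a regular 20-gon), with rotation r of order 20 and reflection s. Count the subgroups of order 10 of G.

5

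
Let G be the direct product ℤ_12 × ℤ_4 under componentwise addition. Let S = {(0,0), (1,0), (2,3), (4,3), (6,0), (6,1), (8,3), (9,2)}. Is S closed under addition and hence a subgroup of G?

No

(2,3) ∈ S but its inverse (10,1) ∉ S, so S is not a subgroup.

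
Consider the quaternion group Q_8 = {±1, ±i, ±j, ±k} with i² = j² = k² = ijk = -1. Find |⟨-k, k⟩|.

4

|⟨-k⟩| = 4 and |⟨k⟩| = 4, so |H| is a multiple of lcm(4, 4) = 4 and divides |G| = 8.
Closing under the operation: H = {1, -1, k, -k}, so |H| = 4.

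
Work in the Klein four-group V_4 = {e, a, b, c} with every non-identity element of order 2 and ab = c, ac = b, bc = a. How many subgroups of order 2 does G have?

3

|G| = 4 and 2 | 4, so subgroups of order 2 are possible by Lagrange.
The subgroups of order 2 are: {e, a}; {e, b}; {e, c}.
So G has 3 subgroups of order 2.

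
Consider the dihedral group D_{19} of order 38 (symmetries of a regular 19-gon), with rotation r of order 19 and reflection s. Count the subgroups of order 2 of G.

|G| = 38 and 2 | 38, so subgroups of order 2 are possible by Lagrange.
The subgroups of order 2 are: {e, r^10s}; {e, r^11s}; {e, r^12s}; {e, r^13s}; … (19 in all).
So G has 19 subgroups of order 2.

19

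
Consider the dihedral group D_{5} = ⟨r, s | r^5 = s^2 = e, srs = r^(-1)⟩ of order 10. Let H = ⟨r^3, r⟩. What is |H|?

|⟨r^3⟩| = 5 and |⟨r⟩| = 5, so |H| is a multiple of lcm(5, 5) = 5 and divides |G| = 10.
Closing under the operation: H = {e, r, r^2, r^3, r^4}, so |H| = 5.

5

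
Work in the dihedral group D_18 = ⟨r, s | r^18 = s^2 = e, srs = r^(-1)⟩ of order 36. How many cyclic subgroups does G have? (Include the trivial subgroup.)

24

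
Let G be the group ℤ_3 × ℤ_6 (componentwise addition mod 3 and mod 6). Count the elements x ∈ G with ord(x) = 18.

0

An element (a,b) has order lcm(ord(a), ord(b)); count pairs with lcm equal to 18.
Enumerating gives 0 such elements.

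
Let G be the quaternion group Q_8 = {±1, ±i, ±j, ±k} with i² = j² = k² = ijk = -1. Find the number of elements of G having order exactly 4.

6

The elements of order 4 are: i, -i, j, -j, k, -k.
That's 6.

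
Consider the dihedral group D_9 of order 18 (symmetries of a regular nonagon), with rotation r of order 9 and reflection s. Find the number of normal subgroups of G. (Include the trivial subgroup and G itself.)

4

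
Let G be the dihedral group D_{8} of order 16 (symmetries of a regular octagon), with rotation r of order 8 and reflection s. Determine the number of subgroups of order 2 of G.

|G| = 16 and 2 | 16, so subgroups of order 2 are possible by Lagrange.
The subgroups of order 2 are: {e, r^2s}; {e, r^3s}; {e, r^4}; {e, r^4s}; … (9 in all).
So G has 9 subgroups of order 2.

9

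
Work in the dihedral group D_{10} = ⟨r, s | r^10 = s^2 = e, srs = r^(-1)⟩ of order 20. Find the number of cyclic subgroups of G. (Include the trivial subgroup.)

14

Group the elements of G by the cyclic subgroup they generate; each cyclic subgroup of order d accounts for φ(d) elements.
Cyclic subgroups by order — order 1: 1; order 2: 11; order 5: 1; order 10: 1.
Total: 14.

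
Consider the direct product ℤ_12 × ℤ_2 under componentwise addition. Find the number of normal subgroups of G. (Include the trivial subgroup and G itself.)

G is abelian, so every subgroup is normal.
G has 16 subgroups in total, hence 16 normal subgroups.

16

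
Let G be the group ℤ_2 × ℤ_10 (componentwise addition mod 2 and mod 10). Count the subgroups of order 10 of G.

|G| = 20 and 10 | 20, so subgroups of order 10 are possible by Lagrange.
The subgroups of order 10 are: {(0,0), (0,1), (0,2), (0,3), (0,4), (0,5), (0,6), (0,7), (0,8), (0,9)}; {(0,0), (0,2), (0,4), (0,6), (0,8), (1,0), (1,2), (1,4), (1,6), (1,8)}; {(0,0), (0,2), (0,4), (0,6), (0,8), (1,1), (1,3), (1,5), (1,7), (1,9)}.
So G has 3 subgroups of order 10.

3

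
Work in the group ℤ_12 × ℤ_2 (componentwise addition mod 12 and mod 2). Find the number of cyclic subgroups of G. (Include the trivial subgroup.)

12

A cyclic subgroup of order d is generated by each of its φ(d) elements of order d, so the cyclic subgroups of order d number (#elements of order d)/φ(d).
Cyclic subgroups by order — order 1: 1; order 2: 3; order 3: 1; order 4: 2; order 6: 3; order 12: 2.
Total: 12.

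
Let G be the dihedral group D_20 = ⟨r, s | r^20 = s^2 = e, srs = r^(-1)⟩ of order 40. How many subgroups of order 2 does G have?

|G| = 40 and 2 | 40, so subgroups of order 2 are possible by Lagrange.
The subgroups of order 2 are: {e, r^10}; {e, r^10s}; {e, r^11s}; {e, r^12s}; … (21 in all).
So G has 21 subgroups of order 2.

21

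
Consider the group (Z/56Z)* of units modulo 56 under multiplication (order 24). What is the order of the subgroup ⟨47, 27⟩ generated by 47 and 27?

|⟨47⟩| = 6 and |⟨27⟩| = 2, so |H| is a multiple of lcm(6, 2) = 6 and divides |G| = 24.
Closing under the operation: H = {1, 3, 9, 19, 25, 27, 29, 31, 37, 47, 53, 55}, so |H| = 12.

12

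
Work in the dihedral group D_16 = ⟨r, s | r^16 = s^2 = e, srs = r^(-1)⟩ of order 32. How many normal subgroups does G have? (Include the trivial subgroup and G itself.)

8

G has 36 subgroups. Checking conjugation-invariance by order — order 1: 1/1 normal; order 2: 1/17 normal; order 4: 1/9 normal; order 8: 1/5 normal; order 16: 3/3 normal; order 32: 1/1 normal.
Total normal subgroups: 8.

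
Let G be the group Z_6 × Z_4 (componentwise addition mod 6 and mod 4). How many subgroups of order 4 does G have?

3

|G| = 24 and 4 | 24, so subgroups of order 4 are possible by Lagrange.
The subgroups of order 4 are: {(0,0), (0,1), (0,2), (0,3)}; {(0,0), (0,2), (3,0), (3,2)}; {(0,0), (0,2), (3,1), (3,3)}.
So G has 3 subgroups of order 4.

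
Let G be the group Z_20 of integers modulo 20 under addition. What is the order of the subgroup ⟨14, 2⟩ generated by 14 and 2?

|⟨14⟩| = 10 and |⟨2⟩| = 10, so |H| is a multiple of lcm(10, 10) = 10 and divides |G| = 20.
Closing under the operation: H = {0, 2, 4, 6, 8, 10, 12, 14, 16, 18}, so |H| = 10.

10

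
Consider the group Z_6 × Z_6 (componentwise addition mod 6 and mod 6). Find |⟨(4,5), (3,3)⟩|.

12

|⟨(4,5)⟩| = 6 and |⟨(3,3)⟩| = 2, so |H| is a multiple of lcm(6, 2) = 6 and divides |G| = 36.
Closing under the operation: H = {(0,0), (0,3), (1,2), (1,5), (2,1), (2,4), (3,0), (3,3), (4,2), (4,5), (5,1), (5,4)}, so |H| = 12.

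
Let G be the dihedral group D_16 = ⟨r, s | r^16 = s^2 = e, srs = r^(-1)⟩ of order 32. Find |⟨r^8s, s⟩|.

|⟨r^8s⟩| = 2 and |⟨s⟩| = 2, so |H| is a multiple of lcm(2, 2) = 2 and divides |G| = 32.
Closing under the operation: H = {e, r^8, s, r^8s}, so |H| = 4.

4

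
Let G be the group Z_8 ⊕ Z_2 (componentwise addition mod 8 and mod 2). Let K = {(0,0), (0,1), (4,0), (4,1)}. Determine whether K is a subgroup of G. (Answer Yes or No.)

|K| = 4 divides |G| = 16, consistent with Lagrange.
K contains the identity, every element's inverse is in K, and K is closed under +: it is a subgroup.

Yes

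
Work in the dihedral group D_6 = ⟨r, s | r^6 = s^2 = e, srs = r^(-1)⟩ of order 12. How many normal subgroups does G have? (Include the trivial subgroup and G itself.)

G has 16 subgroups. Checking conjugation-invariance by order — order 1: 1/1 normal; order 2: 1/7 normal; order 3: 1/1 normal; order 4: 0/3 normal; order 6: 3/3 normal; order 12: 1/1 normal.
Total normal subgroups: 7.

7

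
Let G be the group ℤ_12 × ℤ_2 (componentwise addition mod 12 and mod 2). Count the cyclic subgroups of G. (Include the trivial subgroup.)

12

Each element a generates a cyclic subgroup ⟨a⟩; distinct elements may generate the same one (a cyclic group of order d has φ(d) generators).
Cyclic subgroups by order — order 1: 1; order 2: 3; order 3: 1; order 4: 2; order 6: 3; order 12: 2.
Total: 12.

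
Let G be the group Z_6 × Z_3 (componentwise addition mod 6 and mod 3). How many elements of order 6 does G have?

8

An element (a,b) has order lcm(ord(a), ord(b)); count pairs with lcm equal to 6.
Enumerating gives 8 such elements.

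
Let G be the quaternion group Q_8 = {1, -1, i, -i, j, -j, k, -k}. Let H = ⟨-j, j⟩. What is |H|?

|⟨-j⟩| = 4 and |⟨j⟩| = 4, so |H| is a multiple of lcm(4, 4) = 4 and divides |G| = 8.
Closing under the operation: H = {1, -1, j, -j}, so |H| = 4.

4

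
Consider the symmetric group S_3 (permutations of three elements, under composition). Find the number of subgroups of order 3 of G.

1

|G| = 6 and 3 | 6, so subgroups of order 3 are possible by Lagrange.
The subgroups of order 3 are: {e, (1 2 3), (1 3 2)}.
So G has 1 subgroup of order 3.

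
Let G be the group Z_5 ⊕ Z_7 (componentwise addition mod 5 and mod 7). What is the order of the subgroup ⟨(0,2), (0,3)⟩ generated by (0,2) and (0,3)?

|⟨(0,2)⟩| = 7 and |⟨(0,3)⟩| = 7, so |H| is a multiple of lcm(7, 7) = 7 and divides |G| = 35.
Closing under the operation: H = {(0,0), (0,1), (0,2), (0,3), (0,4), (0,5), (0,6)}, so |H| = 7.

7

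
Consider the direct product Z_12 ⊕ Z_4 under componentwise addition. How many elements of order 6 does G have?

An element (a,b) has order lcm(ord(a), ord(b)); count pairs with lcm equal to 6.
Enumerating gives 6 such elements.

6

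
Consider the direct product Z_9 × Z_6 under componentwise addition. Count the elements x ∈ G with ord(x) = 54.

0

An element (a,b) has order lcm(ord(a), ord(b)); count pairs with lcm equal to 54.
Enumerating gives 0 such elements.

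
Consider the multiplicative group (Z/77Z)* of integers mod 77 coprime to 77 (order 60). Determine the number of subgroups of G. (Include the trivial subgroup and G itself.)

20

|G| = 60, so by Lagrange every subgroup order divides 60. Divisors: 1, 2, 3, 4, 5, 6, 10, 12, 15, 20, 30, 60.
Subgroups by order — order 1: 1; order 2: 3; order 3: 1; order 4: 1; order 5: 1; order 6: 3; order 10: 3; order 12: 1; order 15: 1; order 20: 1; order 30: 3; order 60: 1.
Total: 1 + 3 + 1 + 1 + 1 + 3 + 3 + 1 + 1 + 1 + 3 + 1 = 20.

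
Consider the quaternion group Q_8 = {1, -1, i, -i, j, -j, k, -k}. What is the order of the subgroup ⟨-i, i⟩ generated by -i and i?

4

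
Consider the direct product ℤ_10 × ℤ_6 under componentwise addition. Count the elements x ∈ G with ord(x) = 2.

3

An element (a,b) has order lcm(ord(a), ord(b)); count pairs with lcm equal to 2.
Enumerating gives 3 such elements.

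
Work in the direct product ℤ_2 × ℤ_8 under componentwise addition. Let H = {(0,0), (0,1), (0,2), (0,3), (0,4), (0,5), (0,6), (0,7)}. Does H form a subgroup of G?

Yes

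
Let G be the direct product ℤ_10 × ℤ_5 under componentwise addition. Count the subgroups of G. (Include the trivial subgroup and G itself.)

|G| = 50, so by Lagrange every subgroup order divides 50. Divisors: 1, 2, 5, 10, 25, 50.
Subgroups by order — order 1: 1; order 2: 1; order 5: 6; order 10: 6; order 25: 1; order 50: 1.
Total: 1 + 1 + 6 + 6 + 1 + 1 = 16.

16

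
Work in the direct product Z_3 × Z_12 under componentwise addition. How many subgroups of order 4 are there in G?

|G| = 36 and 4 | 36, so subgroups of order 4 are possible by Lagrange.
The subgroups of order 4 are: {(0,0), (0,3), (0,6), (0,9)}.
So G has 1 subgroup of order 4.

1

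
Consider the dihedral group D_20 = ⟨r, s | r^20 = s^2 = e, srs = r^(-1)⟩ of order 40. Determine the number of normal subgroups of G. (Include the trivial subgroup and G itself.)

G has 48 subgroups. Checking conjugation-invariance by order — order 1: 1/1 normal; order 2: 1/21 normal; order 4: 1/11 normal; order 5: 1/1 normal; order 8: 0/5 normal; order 10: 1/5 normal; order 20: 3/3 normal; order 40: 1/1 normal.
Total normal subgroups: 9.

9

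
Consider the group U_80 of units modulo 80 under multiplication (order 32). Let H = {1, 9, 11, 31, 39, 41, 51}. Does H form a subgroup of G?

No

|H| = 7 does not divide |G| = 32, so by Lagrange H is not a subgroup.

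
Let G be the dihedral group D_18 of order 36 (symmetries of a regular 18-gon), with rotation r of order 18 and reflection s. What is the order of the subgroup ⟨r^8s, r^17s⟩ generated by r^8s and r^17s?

|⟨r^8s⟩| = 2 and |⟨r^17s⟩| = 2, so |H| is a multiple of lcm(2, 2) = 2 and divides |G| = 36.
Closing under the operation: H = {e, r^9, r^8s, r^17s}, so |H| = 4.

4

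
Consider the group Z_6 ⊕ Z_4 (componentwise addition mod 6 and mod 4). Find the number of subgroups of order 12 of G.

3

|G| = 24 and 12 | 24, so subgroups of order 12 are possible by Lagrange.
The subgroups of order 12 are: {(0,0), (0,1), (0,2), (0,3), (2,0), (2,1), (2,2), (2,3), (4,0), (4,1), (4,2), (4,3)}; {(0,0), (0,2), (1,0), (1,2), (2,0), (2,2), (3,0), (3,2), (4,0), (4,2), (5,0), (5,2)}; {(0,0), (0,2), (1,1), (1,3), (2,0), (2,2), (3,1), (3,3), (4,0), (4,2), (5,1), (5,3)}.
So G has 3 subgroups of order 12.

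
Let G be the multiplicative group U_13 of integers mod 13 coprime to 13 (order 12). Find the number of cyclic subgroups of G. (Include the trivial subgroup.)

Group the elements of G by the cyclic subgroup they generate; each cyclic subgroup of order d accounts for φ(d) elements.
Cyclic subgroups by order — order 1: 1; order 2: 1; order 3: 1; order 4: 1; order 6: 1; order 12: 1.
Total: 6.

6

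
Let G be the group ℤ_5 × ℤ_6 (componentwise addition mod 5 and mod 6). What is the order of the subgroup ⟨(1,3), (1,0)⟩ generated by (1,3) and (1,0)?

|⟨(1,3)⟩| = 10 and |⟨(1,0)⟩| = 5, so |H| is a multiple of lcm(10, 5) = 10 and divides |G| = 30.
Closing under the operation: H = {(0,0), (0,3), (1,0), (1,3), (2,0), (2,3), (3,0), (3,3), (4,0), (4,3)}, so |H| = 10.

10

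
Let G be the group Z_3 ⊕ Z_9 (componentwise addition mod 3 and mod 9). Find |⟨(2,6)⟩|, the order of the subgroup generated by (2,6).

The order of (2,6) in Z_3 × Z_9 is lcm(ord(2) in Z_3, ord(6) in Z_9).
ord(2) = 3 and ord(6) = 3, so |⟨(2,6)⟩| = lcm(3, 3) = 3.

3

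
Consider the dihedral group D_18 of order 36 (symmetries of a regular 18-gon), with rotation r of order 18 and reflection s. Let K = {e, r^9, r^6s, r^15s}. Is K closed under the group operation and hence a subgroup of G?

|K| = 4 divides |G| = 36, consistent with Lagrange.
K contains the identity, every element's inverse is in K, and K is closed under ·: it is a subgroup.

Yes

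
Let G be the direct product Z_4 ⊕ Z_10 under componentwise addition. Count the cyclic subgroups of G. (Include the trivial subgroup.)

12

Group the elements of G by the cyclic subgroup they generate; each cyclic subgroup of order d accounts for φ(d) elements.
Cyclic subgroups by order — order 1: 1; order 2: 3; order 4: 2; order 5: 1; order 10: 3; order 20: 2.
Total: 12.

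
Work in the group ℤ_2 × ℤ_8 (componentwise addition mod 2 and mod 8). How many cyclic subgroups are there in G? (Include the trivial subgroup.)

8

Group the elements of G by the cyclic subgroup they generate; each cyclic subgroup of order d accounts for φ(d) elements.
Cyclic subgroups by order — order 1: 1; order 2: 3; order 4: 2; order 8: 2.
Total: 8.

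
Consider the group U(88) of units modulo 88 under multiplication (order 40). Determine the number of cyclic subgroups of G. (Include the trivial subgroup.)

16

A cyclic subgroup of order d is generated by each of its φ(d) elements of order d, so the cyclic subgroups of order d number (#elements of order d)/φ(d).
Cyclic subgroups by order — order 1: 1; order 2: 7; order 5: 1; order 10: 7.
Total: 16.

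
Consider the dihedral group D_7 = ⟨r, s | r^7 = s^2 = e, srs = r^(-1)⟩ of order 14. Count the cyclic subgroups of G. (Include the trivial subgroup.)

9

Group the elements of G by the cyclic subgroup they generate; each cyclic subgroup of order d accounts for φ(d) elements.
Cyclic subgroups by order — order 1: 1; order 2: 7; order 7: 1.
Total: 9.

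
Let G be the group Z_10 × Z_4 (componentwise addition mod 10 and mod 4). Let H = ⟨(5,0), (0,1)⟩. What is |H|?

8

|⟨(5,0)⟩| = 2 and |⟨(0,1)⟩| = 4, so |H| is a multiple of lcm(2, 4) = 4 and divides |G| = 40.
Closing under the operation: H = {(0,0), (0,1), (0,2), (0,3), (5,0), (5,1), (5,2), (5,3)}, so |H| = 8.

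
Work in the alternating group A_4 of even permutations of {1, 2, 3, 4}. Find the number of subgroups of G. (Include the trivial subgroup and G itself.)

|G| = 12, so by Lagrange every subgroup order divides 12. Divisors: 1, 2, 3, 4, 6, 12.
Subgroups by order — order 1: 1; order 2: 3; order 3: 4; order 4: 1; order 6: 0; order 12: 1.
Total: 1 + 3 + 4 + 1 + 0 + 1 = 10.

10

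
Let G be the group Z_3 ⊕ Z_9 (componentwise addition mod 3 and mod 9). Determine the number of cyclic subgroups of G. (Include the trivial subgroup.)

8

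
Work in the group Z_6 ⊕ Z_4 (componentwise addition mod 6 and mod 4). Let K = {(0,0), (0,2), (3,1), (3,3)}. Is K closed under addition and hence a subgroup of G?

|K| = 4 divides |G| = 24, consistent with Lagrange.
K contains the identity, every element's inverse is in K, and K is closed under +: it is a subgroup.
In fact K = ⟨(3,1)⟩.

Yes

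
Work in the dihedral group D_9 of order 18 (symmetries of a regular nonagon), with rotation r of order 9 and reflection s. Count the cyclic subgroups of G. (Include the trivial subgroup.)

Each element a generates a cyclic subgroup ⟨a⟩; distinct elements may generate the same one (a cyclic group of order d has φ(d) generators).
Cyclic subgroups by order — order 1: 1; order 2: 9; order 3: 1; order 9: 1.
Total: 12.

12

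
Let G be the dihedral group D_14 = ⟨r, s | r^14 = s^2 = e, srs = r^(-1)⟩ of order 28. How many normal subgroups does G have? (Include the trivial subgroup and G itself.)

G has 28 subgroups. Checking conjugation-invariance by order — order 1: 1/1 normal; order 2: 1/15 normal; order 4: 0/7 normal; order 7: 1/1 normal; order 14: 3/3 normal; order 28: 1/1 normal.
Total normal subgroups: 7.

7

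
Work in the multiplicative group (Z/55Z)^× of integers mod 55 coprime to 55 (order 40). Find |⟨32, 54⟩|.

8

|⟨32⟩| = 4 and |⟨54⟩| = 2, so |H| is a multiple of lcm(4, 2) = 4 and divides |G| = 40.
Closing under the operation: H = {1, 12, 21, 23, 32, 34, 43, 54}, so |H| = 8.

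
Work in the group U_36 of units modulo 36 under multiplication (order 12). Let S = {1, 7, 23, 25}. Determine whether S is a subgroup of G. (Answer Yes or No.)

25 ∈ S but its inverse 13 ∉ S, so S is not a subgroup.

No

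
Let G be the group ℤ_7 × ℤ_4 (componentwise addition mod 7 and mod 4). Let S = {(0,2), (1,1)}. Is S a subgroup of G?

No

The identity (0,0) ∉ S, so S is not a subgroup.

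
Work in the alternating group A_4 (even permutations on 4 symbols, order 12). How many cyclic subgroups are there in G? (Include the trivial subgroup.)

Each element a generates a cyclic subgroup ⟨a⟩; distinct elements may generate the same one (a cyclic group of order d has φ(d) generators).
Cyclic subgroups by order — order 1: 1; order 2: 3; order 3: 4.
Total: 8.

8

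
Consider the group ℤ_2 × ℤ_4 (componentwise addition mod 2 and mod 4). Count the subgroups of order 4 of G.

3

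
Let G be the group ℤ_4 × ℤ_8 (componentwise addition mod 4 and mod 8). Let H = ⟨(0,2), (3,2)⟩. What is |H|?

|⟨(0,2)⟩| = 4 and |⟨(3,2)⟩| = 4, so |H| is a multiple of lcm(4, 4) = 4 and divides |G| = 32.
Closing under the operation: H = {(0,0), (0,2), (0,4), (0,6), (1,0), (1,2), (1,4), (1,6), (2,0), (2,2), (2,4), (2,6), (3,0), (3,2), (3,4), (3,6)}, so |H| = 16.

16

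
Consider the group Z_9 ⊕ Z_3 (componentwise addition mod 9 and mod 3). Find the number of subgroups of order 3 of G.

4

|G| = 27 and 3 | 27, so subgroups of order 3 are possible by Lagrange.
The subgroups of order 3 are: {(0,0), (0,1), (0,2)}; {(0,0), (3,0), (6,0)}; {(0,0), (3,1), (6,2)}; {(0,0), (3,2), (6,1)}.
So G has 4 subgroups of order 3.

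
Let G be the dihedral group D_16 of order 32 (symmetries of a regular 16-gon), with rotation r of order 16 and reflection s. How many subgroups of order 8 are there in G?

|G| = 32 and 8 | 32, so subgroups of order 8 are possible by Lagrange.
The subgroups of order 8 are: {e, r^2, r^4, r^6, r^8, r^10, r^12, r^14}; {e, r^4, r^8, r^12, r^2s, r^6s, r^10s, r^14s}; {e, r^4, r^8, r^12, r^3s, r^7s, r^11s, r^15s}; {e, r^4, r^8, r^12, s, r^4s, r^8s, r^12s}; … (5 in all).
So G has 5 subgroups of order 8.

5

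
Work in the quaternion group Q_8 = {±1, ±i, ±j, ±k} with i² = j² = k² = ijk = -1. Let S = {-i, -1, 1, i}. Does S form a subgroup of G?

Yes

|S| = 4 divides |G| = 8, consistent with Lagrange.
S contains the identity, every element's inverse is in S, and S is closed under ·: it is a subgroup.
In fact S = ⟨-i⟩.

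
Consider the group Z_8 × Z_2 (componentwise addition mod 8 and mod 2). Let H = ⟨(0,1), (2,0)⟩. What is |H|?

8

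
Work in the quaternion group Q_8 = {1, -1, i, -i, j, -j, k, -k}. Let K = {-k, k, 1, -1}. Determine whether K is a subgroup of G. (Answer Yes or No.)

Yes

|K| = 4 divides |G| = 8, consistent with Lagrange.
K contains the identity, every element's inverse is in K, and K is closed under ·: it is a subgroup.
In fact K = ⟨-k⟩.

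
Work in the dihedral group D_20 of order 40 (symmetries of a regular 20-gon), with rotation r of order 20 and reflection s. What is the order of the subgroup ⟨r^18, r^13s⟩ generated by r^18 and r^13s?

20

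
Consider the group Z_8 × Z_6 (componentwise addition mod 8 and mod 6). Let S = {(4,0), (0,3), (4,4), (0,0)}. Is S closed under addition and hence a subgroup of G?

(4,4) ∈ S but its inverse (4,2) ∉ S, so S is not a subgroup.

No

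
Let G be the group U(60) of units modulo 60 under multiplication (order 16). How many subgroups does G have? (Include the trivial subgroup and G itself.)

27

|G| = 16, so by Lagrange every subgroup order divides 16. Divisors: 1, 2, 4, 8, 16.
Subgroups by order — order 1: 1; order 2: 7; order 4: 11; order 8: 7; order 16: 1.
Total: 1 + 7 + 11 + 7 + 1 = 27.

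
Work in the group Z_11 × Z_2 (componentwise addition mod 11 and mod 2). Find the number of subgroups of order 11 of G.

|G| = 22 and 11 | 22, so subgroups of order 11 are possible by Lagrange.
The subgroups of order 11 are: {(0,0), (1,0), (2,0), (3,0), (4,0), (5,0), (6,0), (7,0), (8,0), (9,0), (10,0)}.
So G has 1 subgroup of order 11.

1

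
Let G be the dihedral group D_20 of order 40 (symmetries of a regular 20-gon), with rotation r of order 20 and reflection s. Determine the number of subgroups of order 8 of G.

5

|G| = 40 and 8 | 40, so subgroups of order 8 are possible by Lagrange.
The subgroups of order 8 are: {e, r^5, r^10, r^15, s, r^5s, r^10s, r^15s}; {e, r^5, r^10, r^15, rs, r^6s, r^11s, r^16s}; {e, r^5, r^10, r^15, r^2s, r^7s, r^12s, r^17s}; {e, r^5, r^10, r^15, r^3s, r^8s, r^13s, r^18s}; … (5 in all).
So G has 5 subgroups of order 8.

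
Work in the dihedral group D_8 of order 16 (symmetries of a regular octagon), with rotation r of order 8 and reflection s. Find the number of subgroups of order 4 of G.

5

|G| = 16 and 4 | 16, so subgroups of order 4 are possible by Lagrange.
The subgroups of order 4 are: {e, r^2, r^4, r^6}; {e, r^4, r^2s, r^6s}; {e, r^4, r^3s, r^7s}; {e, r^4, s, r^4s}; … (5 in all).
So G has 5 subgroups of order 4.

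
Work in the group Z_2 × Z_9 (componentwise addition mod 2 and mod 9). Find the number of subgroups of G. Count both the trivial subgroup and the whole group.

|G| = 18, so by Lagrange every subgroup order divides 18. Divisors: 1, 2, 3, 6, 9, 18.
Subgroups by order — order 1: 1; order 2: 1; order 3: 1; order 6: 1; order 9: 1; order 18: 1.
Total: 1 + 1 + 1 + 1 + 1 + 1 = 6.

6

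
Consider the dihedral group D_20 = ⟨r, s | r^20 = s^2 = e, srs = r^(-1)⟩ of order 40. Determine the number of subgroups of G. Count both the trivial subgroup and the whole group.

48

|G| = 40, so by Lagrange every subgroup order divides 40. Divisors: 1, 2, 4, 5, 8, 10, 20, 40.
Subgroups by order — order 1: 1; order 2: 21; order 4: 11; order 5: 1; order 8: 5; order 10: 5; order 20: 3; order 40: 1.
Total: 1 + 21 + 11 + 1 + 5 + 5 + 3 + 1 = 48.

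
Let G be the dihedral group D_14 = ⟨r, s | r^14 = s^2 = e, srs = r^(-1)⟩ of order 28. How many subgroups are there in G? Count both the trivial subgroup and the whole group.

|G| = 28, so by Lagrange every subgroup order divides 28. Divisors: 1, 2, 4, 7, 14, 28.
Subgroups by order — order 1: 1; order 2: 15; order 4: 7; order 7: 1; order 14: 3; order 28: 1.
Total: 1 + 15 + 7 + 1 + 3 + 1 = 28.

28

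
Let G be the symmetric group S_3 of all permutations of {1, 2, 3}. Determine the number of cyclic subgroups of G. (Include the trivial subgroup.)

5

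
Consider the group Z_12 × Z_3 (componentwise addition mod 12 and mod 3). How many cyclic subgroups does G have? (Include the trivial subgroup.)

15

Each element a generates a cyclic subgroup ⟨a⟩; distinct elements may generate the same one (a cyclic group of order d has φ(d) generators).
Cyclic subgroups by order — order 1: 1; order 2: 1; order 3: 4; order 4: 1; order 6: 4; order 12: 4.
Total: 15.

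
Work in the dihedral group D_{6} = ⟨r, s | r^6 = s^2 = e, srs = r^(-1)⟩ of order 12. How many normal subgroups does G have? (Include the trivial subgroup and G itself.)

7

G has 16 subgroups. Checking conjugation-invariance by order — order 1: 1/1 normal; order 2: 1/7 normal; order 3: 1/1 normal; order 4: 0/3 normal; order 6: 3/3 normal; order 12: 1/1 normal.
Total normal subgroups: 7.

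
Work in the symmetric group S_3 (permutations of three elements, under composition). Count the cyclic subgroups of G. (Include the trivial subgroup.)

Each element a generates a cyclic subgroup ⟨a⟩; distinct elements may generate the same one (a cyclic group of order d has φ(d) generators).
Cyclic subgroups by order — order 1: 1; order 2: 3; order 3: 1.
Total: 5.

5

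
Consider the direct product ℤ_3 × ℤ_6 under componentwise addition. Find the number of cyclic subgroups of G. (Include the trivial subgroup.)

A cyclic subgroup of order d is generated by each of its φ(d) elements of order d, so the cyclic subgroups of order d number (#elements of order d)/φ(d).
Cyclic subgroups by order — order 1: 1; order 2: 1; order 3: 4; order 6: 4.
Total: 10.

10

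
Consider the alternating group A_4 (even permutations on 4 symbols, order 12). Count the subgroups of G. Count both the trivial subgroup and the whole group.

|G| = 12, so by Lagrange every subgroup order divides 12. Divisors: 1, 2, 3, 4, 6, 12.
Subgroups by order — order 1: 1; order 2: 3; order 3: 4; order 4: 1; order 6: 0; order 12: 1.
Total: 1 + 3 + 4 + 1 + 0 + 1 = 10.

10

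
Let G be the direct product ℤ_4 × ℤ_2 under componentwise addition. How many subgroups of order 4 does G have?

3

|G| = 8 and 4 | 8, so subgroups of order 4 are possible by Lagrange.
The subgroups of order 4 are: {(0,0), (0,1), (2,0), (2,1)}; {(0,0), (1,0), (2,0), (3,0)}; {(0,0), (1,1), (2,0), (3,1)}.
So G has 3 subgroups of order 4.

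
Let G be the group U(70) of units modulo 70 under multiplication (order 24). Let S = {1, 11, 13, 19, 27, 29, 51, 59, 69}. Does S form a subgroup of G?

|S| = 9 does not divide |G| = 24, so by Lagrange S is not a subgroup.

No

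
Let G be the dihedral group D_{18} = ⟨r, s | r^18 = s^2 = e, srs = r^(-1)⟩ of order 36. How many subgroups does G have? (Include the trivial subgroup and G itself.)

45

|G| = 36, so by Lagrange every subgroup order divides 36. Divisors: 1, 2, 3, 4, 6, 9, 12, 18, 36.
Subgroups by order — order 1: 1; order 2: 19; order 3: 1; order 4: 9; order 6: 7; order 9: 1; order 12: 3; order 18: 3; order 36: 1.
Total: 1 + 19 + 1 + 9 + 7 + 1 + 3 + 3 + 1 = 45.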